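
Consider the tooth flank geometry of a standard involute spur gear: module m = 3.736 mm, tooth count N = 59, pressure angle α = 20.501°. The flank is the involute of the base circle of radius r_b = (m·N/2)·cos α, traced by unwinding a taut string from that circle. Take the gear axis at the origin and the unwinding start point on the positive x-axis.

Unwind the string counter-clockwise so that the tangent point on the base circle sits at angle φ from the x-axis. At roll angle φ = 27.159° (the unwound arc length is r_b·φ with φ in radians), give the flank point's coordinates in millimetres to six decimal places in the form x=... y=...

x=114.186010 y=3.583242

pitch radius r_p = m·N/2 = 3.736·59/2 = 110.212000
base radius r_b = r_p·cos α = 110.212000·cos 20.501° = 103.231842
roll angle φ = 27.159° = 0.47401397 rad
x = r_b·(cos φ + φ·sin φ) = 103.231842·(0.88974324 + 0.47401397·0.45646136) = 114.186010
y = r_b·(sin φ − φ·cos φ) = 103.231842·(0.45646136 − 0.47401397·0.88974324) = 3.583242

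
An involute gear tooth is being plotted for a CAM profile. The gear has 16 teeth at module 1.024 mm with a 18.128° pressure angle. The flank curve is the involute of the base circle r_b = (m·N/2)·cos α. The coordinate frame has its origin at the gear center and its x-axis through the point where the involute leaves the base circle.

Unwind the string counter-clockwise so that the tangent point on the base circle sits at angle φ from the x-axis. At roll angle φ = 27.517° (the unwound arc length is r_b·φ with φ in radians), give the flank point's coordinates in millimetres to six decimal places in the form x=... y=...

x=8.632123 y=0.280895

pitch radius r_p = m·N/2 = 1.024·16/2 = 8.192000
base radius r_b = r_p·cos α = 8.192000·cos 18.128° = 7.785380
roll angle φ = 27.517° = 0.48026225 rad
x = r_b·(cos φ + φ·sin φ) = 7.785380·(0.88687379 + 0.48026225·0.46201177) = 8.632123
y = r_b·(sin φ − φ·cos φ) = 7.785380·(0.46201177 − 0.48026225·0.88687379) = 0.280895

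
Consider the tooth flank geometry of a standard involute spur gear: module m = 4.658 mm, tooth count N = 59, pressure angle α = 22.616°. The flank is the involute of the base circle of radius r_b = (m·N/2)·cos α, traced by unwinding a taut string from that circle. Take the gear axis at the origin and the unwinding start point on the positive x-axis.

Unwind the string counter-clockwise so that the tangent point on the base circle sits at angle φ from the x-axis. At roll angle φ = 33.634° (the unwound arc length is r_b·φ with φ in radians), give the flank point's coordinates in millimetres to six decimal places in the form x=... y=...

pitch radius r_p = m·N/2 = 4.658·59/2 = 137.411000
base radius r_b = r_p·cos α = 137.411000·cos 22.616° = 126.844488
roll angle φ = 33.634° = 0.58702404 rad
x = r_b·(cos φ + φ·sin φ) = 126.844488·(0.83259270 + 0.58702404·0.55388572) = 146.852549
y = r_b·(sin φ − φ·cos φ) = 126.844488·(0.55388572 − 0.58702404·0.83259270) = 8.261861

x=146.852549 y=8.261861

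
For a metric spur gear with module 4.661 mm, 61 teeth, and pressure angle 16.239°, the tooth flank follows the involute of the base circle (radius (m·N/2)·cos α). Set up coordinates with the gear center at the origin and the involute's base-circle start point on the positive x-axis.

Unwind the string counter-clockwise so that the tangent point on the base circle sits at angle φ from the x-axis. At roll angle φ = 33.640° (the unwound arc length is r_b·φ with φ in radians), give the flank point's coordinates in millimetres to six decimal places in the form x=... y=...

x=158.025114 y=8.894680

pitch radius r_p = m·N/2 = 4.661·61/2 = 142.160500
base radius r_b = r_p·cos α = 142.160500·cos 16.239° = 136.488802
roll angle φ = 33.640° = 0.58712876 rad
x = r_b·(cos φ + φ·sin φ) = 136.488802·(0.83253470 + 0.58712876·0.55397290) = 158.025114
y = r_b·(sin φ − φ·cos φ) = 136.488802·(0.55397290 − 0.58712876·0.83253470) = 8.894680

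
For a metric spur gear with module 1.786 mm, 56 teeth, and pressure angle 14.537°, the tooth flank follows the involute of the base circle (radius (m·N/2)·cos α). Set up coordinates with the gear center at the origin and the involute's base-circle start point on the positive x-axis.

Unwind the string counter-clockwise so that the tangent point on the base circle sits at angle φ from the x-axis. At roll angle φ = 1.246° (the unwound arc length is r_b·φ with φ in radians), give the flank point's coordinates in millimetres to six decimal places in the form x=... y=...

x=48.418476 y=0.000166

pitch radius r_p = m·N/2 = 1.786·56/2 = 50.008000
base radius r_b = r_p·cos α = 50.008000·cos 14.537° = 48.407031
roll angle φ = 1.246° = 0.02174680 rad
x = r_b·(cos φ + φ·sin φ) = 48.407031·(0.99976355 + 0.02174680·0.02174509) = 48.418476
y = r_b·(sin φ − φ·cos φ) = 48.407031·(0.02174509 − 0.02174680·0.99976355) = 0.000166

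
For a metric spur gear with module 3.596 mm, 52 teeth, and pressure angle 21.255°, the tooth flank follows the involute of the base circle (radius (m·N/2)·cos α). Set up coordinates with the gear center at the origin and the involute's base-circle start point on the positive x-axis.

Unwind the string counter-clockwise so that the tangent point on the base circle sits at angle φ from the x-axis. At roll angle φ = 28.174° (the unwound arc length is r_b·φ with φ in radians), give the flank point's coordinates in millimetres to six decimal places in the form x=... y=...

pitch radius r_p = m·N/2 = 3.596·52/2 = 93.496000
base radius r_b = r_p·cos α = 93.496000·cos 21.255° = 87.136050
roll angle φ = 28.174° = 0.49172906 rad
x = r_b·(cos φ + φ·sin φ) = 87.136050·(0.88151780 + 0.49172906·0.47215079) = 97.042379
y = r_b·(sin φ − φ·cos φ) = 87.136050·(0.47215079 − 0.49172906·0.88151780) = 3.370673

x=97.042379 y=3.370673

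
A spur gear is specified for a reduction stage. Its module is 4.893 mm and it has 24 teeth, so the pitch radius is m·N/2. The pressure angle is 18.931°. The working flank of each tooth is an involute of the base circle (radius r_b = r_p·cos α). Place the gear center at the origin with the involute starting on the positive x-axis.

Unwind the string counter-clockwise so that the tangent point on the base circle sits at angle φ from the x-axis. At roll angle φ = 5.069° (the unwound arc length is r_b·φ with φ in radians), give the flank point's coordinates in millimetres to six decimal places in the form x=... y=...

x=55.756982 y=0.012810

pitch radius r_p = m·N/2 = 4.893·24/2 = 58.716000
base radius r_b = r_p·cos α = 58.716000·cos 18.931° = 55.540049
roll angle φ = 5.069° = 0.08847074 rad
x = r_b·(cos φ + φ·sin φ) = 55.540049·(0.99608902 + 0.08847074·0.08835537) = 55.756982
y = r_b·(sin φ − φ·cos φ) = 55.540049·(0.08835537 − 0.08847074·0.99608902) = 0.012810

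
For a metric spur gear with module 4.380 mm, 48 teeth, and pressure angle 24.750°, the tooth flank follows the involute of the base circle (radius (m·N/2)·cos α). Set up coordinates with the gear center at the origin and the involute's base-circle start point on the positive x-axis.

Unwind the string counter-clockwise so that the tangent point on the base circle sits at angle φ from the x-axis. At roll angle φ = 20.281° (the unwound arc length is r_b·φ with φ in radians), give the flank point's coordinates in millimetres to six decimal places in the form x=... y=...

pitch radius r_p = m·N/2 = 4.380·48/2 = 105.120000
base radius r_b = r_p·cos α = 105.120000·cos 24.750° = 95.464010
roll angle φ = 20.281° = 0.35397023 rad
x = r_b·(cos φ + φ·sin φ) = 95.464010·(0.93800393 + 0.35397023·0.34662462) = 101.258554
y = r_b·(sin φ − φ·cos φ) = 95.464010·(0.34662462 − 0.35397023·0.93800393) = 1.393694

x=101.258554 y=1.393694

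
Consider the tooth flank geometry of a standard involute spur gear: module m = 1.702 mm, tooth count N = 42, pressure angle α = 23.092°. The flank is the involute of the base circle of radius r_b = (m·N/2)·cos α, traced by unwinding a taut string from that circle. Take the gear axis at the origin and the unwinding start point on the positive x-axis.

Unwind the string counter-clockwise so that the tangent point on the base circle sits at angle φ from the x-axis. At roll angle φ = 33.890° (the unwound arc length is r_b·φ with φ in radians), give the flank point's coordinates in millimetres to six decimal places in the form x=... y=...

pitch radius r_p = m·N/2 = 1.702·42/2 = 35.742000
base radius r_b = r_p·cos α = 35.742000·cos 23.092° = 32.878218
roll angle φ = 33.890° = 0.59149208 rad
x = r_b·(cos φ + φ·sin φ) = 32.878218·(0.83010962 + 0.59149208·0.55760024) = 38.136291
y = r_b·(sin φ − φ·cos φ) = 32.878218·(0.55760024 − 0.59149208·0.83010962) = 2.189590

x=38.136291 y=2.189590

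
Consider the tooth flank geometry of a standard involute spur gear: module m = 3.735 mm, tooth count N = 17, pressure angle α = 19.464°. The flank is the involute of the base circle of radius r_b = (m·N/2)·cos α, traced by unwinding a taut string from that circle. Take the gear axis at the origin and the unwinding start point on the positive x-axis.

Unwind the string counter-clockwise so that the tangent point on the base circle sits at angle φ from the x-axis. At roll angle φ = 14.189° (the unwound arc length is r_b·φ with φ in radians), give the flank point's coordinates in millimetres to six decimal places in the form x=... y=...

x=30.837008 y=0.150610

pitch radius r_p = m·N/2 = 3.735·17/2 = 31.747500
base radius r_b = r_p·cos α = 31.747500·cos 19.464° = 29.933163
roll angle φ = 14.189° = 0.24764477 rad
x = r_b·(cos φ + φ·sin φ) = 29.933163·(0.96949243 + 0.24764477·0.24512126) = 30.837008
y = r_b·(sin φ − φ·cos φ) = 29.933163·(0.24512126 − 0.24764477·0.96949243) = 0.150610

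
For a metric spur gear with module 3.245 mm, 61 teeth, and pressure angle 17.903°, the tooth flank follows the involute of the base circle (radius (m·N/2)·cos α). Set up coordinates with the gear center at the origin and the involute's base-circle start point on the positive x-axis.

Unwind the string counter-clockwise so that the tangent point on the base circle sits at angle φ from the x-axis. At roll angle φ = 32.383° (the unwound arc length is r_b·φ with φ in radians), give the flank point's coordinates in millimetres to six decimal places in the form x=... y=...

x=108.042375 y=5.488885

pitch radius r_p = m·N/2 = 3.245·61/2 = 98.972500
base radius r_b = r_p·cos α = 98.972500·cos 17.903° = 94.180084
roll angle φ = 32.383° = 0.56518997 rad
x = r_b·(cos φ + φ·sin φ) = 94.180084·(0.84448687 + 0.56518997·0.53557625) = 108.042375
y = r_b·(sin φ − φ·cos φ) = 94.180084·(0.53557625 − 0.56518997·0.84448687) = 5.488885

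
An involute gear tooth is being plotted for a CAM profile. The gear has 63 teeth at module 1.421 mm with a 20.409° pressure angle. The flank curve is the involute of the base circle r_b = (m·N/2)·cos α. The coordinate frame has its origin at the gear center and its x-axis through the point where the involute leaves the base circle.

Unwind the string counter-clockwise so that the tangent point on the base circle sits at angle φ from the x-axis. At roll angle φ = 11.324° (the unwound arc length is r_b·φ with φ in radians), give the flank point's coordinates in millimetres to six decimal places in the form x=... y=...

x=42.763071 y=0.107538

pitch radius r_p = m·N/2 = 1.421·63/2 = 44.761500
base radius r_b = r_p·cos α = 44.761500·cos 20.409° = 41.951696
roll angle φ = 11.324° = 0.19764108 rad
x = r_b·(cos φ + φ·sin φ) = 41.951696·(0.98053249 + 0.19764108·0.19635689) = 42.763071
y = r_b·(sin φ − φ·cos φ) = 41.951696·(0.19635689 − 0.19764108·0.98053249) = 0.107538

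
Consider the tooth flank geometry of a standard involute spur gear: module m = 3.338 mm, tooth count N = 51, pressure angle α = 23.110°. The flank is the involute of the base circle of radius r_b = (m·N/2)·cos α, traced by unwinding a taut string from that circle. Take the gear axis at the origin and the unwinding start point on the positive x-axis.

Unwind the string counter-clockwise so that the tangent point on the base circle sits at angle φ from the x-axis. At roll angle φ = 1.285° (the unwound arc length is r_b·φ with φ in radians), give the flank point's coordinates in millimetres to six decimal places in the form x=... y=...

pitch radius r_p = m·N/2 = 3.338·51/2 = 85.119000
base radius r_b = r_p·cos α = 85.119000·cos 23.110° = 78.288456
roll angle φ = 1.285° = 0.02242748 rad
x = r_b·(cos φ + φ·sin φ) = 78.288456·(0.99974851 + 0.02242748·0.02242560) = 78.308143
y = r_b·(sin φ − φ·cos φ) = 78.288456·(0.02242560 − 0.02242748·0.99974851) = 0.000294

x=78.308143 y=0.000294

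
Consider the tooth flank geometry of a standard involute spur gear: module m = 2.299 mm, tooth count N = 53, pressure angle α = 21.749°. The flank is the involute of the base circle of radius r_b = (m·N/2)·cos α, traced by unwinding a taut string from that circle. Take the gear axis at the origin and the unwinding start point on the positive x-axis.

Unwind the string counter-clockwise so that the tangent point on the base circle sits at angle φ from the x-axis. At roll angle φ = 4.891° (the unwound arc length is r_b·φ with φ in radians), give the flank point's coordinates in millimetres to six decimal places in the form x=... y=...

x=56.792522 y=0.011725

pitch radius r_p = m·N/2 = 2.299·53/2 = 60.923500
base radius r_b = r_p·cos α = 60.923500·cos 21.749° = 56.586723
roll angle φ = 4.891° = 0.08536405 rad
x = r_b·(cos φ + φ·sin φ) = 56.586723·(0.99635870 + 0.08536405·0.08526042) = 56.792522
y = r_b·(sin φ − φ·cos φ) = 56.586723·(0.08526042 − 0.08536405·0.99635870) = 0.011725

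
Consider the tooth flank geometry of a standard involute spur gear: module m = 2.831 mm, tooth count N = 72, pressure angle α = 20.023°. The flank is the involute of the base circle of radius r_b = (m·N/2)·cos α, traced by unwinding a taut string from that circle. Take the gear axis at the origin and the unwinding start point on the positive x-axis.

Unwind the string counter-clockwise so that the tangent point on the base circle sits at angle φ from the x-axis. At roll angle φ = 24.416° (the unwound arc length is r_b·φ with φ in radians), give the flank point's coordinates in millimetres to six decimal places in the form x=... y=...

x=104.059340 y=2.425448

pitch radius r_p = m·N/2 = 2.831·72/2 = 101.916000
base radius r_b = r_p·cos α = 101.916000·cos 20.023° = 95.755713
roll angle φ = 24.416° = 0.42613959 rad
x = r_b·(cos φ + φ·sin φ) = 95.755713·(0.91056826 + 0.42613959·0.41335872) = 104.059340
y = r_b·(sin φ − φ·cos φ) = 95.755713·(0.41335872 − 0.42613959·0.91056826) = 2.425448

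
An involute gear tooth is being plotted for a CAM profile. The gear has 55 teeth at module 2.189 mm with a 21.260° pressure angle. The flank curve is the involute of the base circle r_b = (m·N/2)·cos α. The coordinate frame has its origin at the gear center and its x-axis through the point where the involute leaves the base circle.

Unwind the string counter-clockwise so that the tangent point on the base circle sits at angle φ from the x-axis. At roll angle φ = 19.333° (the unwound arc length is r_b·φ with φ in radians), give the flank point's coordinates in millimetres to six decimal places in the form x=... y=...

x=59.204087 y=0.710272

pitch radius r_p = m·N/2 = 2.189·55/2 = 60.197500
base radius r_b = r_p·cos α = 60.197500·cos 21.260° = 56.100735
roll angle φ = 19.333° = 0.33742450 rad
x = r_b·(cos φ + φ·sin φ) = 56.100735·(0.94361043 + 0.33742450·0.33105793) = 59.204087
y = r_b·(sin φ − φ·cos φ) = 56.100735·(0.33105793 − 0.33742450·0.94361043) = 0.710272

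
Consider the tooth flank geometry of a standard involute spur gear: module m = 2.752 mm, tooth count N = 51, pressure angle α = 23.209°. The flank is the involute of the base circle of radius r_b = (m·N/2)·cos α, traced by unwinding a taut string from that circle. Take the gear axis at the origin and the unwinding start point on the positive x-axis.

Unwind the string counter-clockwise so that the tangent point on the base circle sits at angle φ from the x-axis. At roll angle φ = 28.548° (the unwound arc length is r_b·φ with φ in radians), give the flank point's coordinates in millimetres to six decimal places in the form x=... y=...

x=72.012806 y=2.593919

pitch radius r_p = m·N/2 = 2.752·51/2 = 70.176000
base radius r_b = r_p·cos α = 70.176000·cos 23.209° = 64.496898
roll angle φ = 28.548° = 0.49825659 rad
x = r_b·(cos φ + φ·sin φ) = 64.496898·(0.87841706 + 0.49825659·0.47789483) = 72.012806
y = r_b·(sin φ − φ·cos φ) = 64.496898·(0.47789483 − 0.49825659·0.87841706) = 2.593919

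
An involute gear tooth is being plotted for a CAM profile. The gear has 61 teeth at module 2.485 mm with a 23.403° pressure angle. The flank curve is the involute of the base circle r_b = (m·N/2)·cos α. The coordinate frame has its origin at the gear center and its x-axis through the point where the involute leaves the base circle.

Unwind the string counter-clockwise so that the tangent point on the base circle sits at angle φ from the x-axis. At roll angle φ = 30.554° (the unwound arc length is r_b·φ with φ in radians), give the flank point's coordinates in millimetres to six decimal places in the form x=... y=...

x=78.755415 y=3.417096

pitch radius r_p = m·N/2 = 2.485·61/2 = 75.792500
base radius r_b = r_p·cos α = 75.792500·cos 23.403° = 69.557341
roll angle φ = 30.554° = 0.53326790 rad
x = r_b·(cos φ + φ·sin φ) = 69.557341·(0.86115043 + 0.53326790·0.50835020) = 78.755415
y = r_b·(sin φ − φ·cos φ) = 69.557341·(0.50835020 − 0.53326790·0.86115043) = 3.417096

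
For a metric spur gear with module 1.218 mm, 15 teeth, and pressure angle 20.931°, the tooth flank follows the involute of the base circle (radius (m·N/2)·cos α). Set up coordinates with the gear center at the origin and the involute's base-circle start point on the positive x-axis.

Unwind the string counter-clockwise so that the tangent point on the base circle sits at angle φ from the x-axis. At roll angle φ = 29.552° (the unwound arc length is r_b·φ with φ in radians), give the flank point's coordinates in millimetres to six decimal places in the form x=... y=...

pitch radius r_p = m·N/2 = 1.218·15/2 = 9.135000
base radius r_b = r_p·cos α = 9.135000·cos 20.931° = 8.532193
roll angle φ = 29.552° = 0.51577970 rad
x = r_b·(cos φ + φ·sin φ) = 8.532193·(0.86990843 + 0.51577970·0.49321327) = 9.592726
y = r_b·(sin φ − φ·cos φ) = 8.532193·(0.49321327 − 0.51577970·0.86990843) = 0.379957

x=9.592726 y=0.379957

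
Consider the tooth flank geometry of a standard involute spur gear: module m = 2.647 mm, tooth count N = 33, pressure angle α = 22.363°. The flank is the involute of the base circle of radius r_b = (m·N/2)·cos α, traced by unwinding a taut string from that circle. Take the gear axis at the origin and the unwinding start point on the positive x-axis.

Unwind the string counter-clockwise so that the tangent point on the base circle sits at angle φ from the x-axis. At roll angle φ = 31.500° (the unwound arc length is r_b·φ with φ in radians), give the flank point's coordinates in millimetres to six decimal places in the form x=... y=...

pitch radius r_p = m·N/2 = 2.647·33/2 = 43.675500
base radius r_b = r_p·cos α = 43.675500·cos 22.363° = 40.390750
roll angle φ = 31.500° = 0.54977871 rad
x = r_b·(cos φ + φ·sin φ) = 40.390750·(0.85264016 + 0.54977871·0.52249856) = 46.041365
y = r_b·(sin φ − φ·cos φ) = 40.390750·(0.52249856 − 0.54977871·0.85264016) = 2.170403

x=46.041365 y=2.170403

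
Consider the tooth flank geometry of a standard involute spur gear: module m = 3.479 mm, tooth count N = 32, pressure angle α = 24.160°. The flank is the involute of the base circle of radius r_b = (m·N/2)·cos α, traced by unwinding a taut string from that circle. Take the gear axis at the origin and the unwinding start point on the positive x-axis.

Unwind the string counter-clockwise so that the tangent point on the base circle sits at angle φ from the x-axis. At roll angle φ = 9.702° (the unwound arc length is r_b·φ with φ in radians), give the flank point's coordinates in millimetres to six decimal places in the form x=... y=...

pitch radius r_p = m·N/2 = 3.479·32/2 = 55.664000
base radius r_b = r_p·cos α = 55.664000·cos 24.160° = 50.788172
roll angle φ = 9.702° = 0.16933184 rad
x = r_b·(cos φ + φ·sin φ) = 50.788172·(0.98569759 + 0.16933184·0.16852379) = 51.511092
y = r_b·(sin φ − φ·cos φ) = 50.788172·(0.16852379 − 0.16933184·0.98569759) = 0.081962

x=51.511092 y=0.081962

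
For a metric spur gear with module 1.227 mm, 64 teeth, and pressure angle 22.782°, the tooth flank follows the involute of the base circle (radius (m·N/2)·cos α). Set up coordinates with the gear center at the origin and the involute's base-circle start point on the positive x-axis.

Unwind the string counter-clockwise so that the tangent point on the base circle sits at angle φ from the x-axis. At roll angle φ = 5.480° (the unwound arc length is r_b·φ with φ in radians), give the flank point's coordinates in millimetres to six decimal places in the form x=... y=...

pitch radius r_p = m·N/2 = 1.227·64/2 = 39.264000
base radius r_b = r_p·cos α = 39.264000·cos 22.782° = 36.200813
roll angle φ = 5.480° = 0.09564404 rad
x = r_b·(cos φ + φ·sin φ) = 36.200813·(0.99542959 + 0.09564404·0.09549829) = 36.366013
y = r_b·(sin φ − φ·cos φ) = 36.200813·(0.09549829 − 0.09564404·0.99542959) = 0.010548

x=36.366013 y=0.010548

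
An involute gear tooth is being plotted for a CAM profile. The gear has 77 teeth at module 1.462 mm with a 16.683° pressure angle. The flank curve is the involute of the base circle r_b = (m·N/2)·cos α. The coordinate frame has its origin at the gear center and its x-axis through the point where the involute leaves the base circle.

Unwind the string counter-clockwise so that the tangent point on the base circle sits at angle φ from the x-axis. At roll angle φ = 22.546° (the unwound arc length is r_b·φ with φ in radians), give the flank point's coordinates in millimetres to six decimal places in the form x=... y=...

pitch radius r_p = m·N/2 = 1.462·77/2 = 56.287000
base radius r_b = r_p·cos α = 56.287000·cos 16.683° = 53.917752
roll angle φ = 22.546° = 0.39350193 rad
x = r_b·(cos φ + φ·sin φ) = 53.917752·(0.92357200 + 0.39350193·0.38342505) = 57.931955
y = r_b·(sin φ − φ·cos φ) = 53.917752·(0.38342505 − 0.39350193·0.92357200) = 1.078230

x=57.931955 y=1.078230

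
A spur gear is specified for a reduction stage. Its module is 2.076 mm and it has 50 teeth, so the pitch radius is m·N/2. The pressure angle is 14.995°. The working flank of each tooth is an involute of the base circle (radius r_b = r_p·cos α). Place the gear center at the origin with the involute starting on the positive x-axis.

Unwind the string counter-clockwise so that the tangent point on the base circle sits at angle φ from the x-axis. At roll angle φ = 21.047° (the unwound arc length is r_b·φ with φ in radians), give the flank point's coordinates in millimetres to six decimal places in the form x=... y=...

x=53.401882 y=0.817205

pitch radius r_p = m·N/2 = 2.076·50/2 = 51.900000
base radius r_b = r_p·cos α = 51.900000·cos 14.995° = 50.132722
roll angle φ = 21.047° = 0.36733945 rad
x = r_b·(cos φ + φ·sin φ) = 50.132722·(0.93328614 + 0.36733945·0.35913365) = 53.401882
y = r_b·(sin φ − φ·cos φ) = 50.132722·(0.35913365 − 0.36733945·0.93328614) = 0.817205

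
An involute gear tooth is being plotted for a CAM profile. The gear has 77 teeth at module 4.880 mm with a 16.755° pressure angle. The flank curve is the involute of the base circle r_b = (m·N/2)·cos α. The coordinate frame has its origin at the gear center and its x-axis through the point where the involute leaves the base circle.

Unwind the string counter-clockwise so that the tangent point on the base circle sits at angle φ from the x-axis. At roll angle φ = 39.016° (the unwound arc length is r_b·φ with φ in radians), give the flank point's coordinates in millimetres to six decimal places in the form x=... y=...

x=216.902523 y=18.071979

pitch radius r_p = m·N/2 = 4.880·77/2 = 187.880000
base radius r_b = r_p·cos α = 187.880000·cos 16.755° = 179.903781
roll angle φ = 39.016° = 0.68095766 rad
x = r_b·(cos φ + φ·sin φ) = 179.903781·(0.77697019 + 0.68095766·0.62953739) = 216.902523
y = r_b·(sin φ − φ·cos φ) = 179.903781·(0.62953739 − 0.68095766·0.77697019) = 18.071979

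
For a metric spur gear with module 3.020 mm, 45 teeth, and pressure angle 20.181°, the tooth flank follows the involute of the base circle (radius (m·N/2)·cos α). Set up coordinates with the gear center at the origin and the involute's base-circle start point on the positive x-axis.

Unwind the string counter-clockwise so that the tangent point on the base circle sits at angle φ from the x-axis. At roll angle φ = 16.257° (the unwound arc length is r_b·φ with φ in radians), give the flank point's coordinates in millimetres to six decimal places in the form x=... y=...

x=66.294251 y=0.481732

pitch radius r_p = m·N/2 = 3.020·45/2 = 67.950000
base radius r_b = r_p·cos α = 67.950000·cos 20.181° = 63.778378
roll angle φ = 16.257° = 0.28373818 rad
x = r_b·(cos φ + φ·sin φ) = 63.778378·(0.96001566 + 0.28373818·0.27994630) = 66.294251
y = r_b·(sin φ − φ·cos φ) = 63.778378·(0.27994630 − 0.28373818·0.96001566) = 0.481732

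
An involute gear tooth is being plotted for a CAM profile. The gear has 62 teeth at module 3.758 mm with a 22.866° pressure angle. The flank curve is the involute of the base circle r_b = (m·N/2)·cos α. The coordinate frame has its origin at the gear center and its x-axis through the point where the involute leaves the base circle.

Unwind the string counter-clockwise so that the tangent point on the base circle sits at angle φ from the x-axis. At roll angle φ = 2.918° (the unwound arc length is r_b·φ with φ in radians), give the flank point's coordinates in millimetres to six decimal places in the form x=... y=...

x=107.482259 y=0.004725

pitch radius r_p = m·N/2 = 3.758·62/2 = 116.498000
base radius r_b = r_p·cos α = 116.498000·cos 22.866° = 107.343139
roll angle φ = 2.918° = 0.05092871 rad
x = r_b·(cos φ + φ·sin φ) = 107.343139·(0.99870341 + 0.05092871·0.05090669) = 107.482259
y = r_b·(sin φ − φ·cos φ) = 107.343139·(0.05090669 − 0.05092871·0.99870341) = 0.004725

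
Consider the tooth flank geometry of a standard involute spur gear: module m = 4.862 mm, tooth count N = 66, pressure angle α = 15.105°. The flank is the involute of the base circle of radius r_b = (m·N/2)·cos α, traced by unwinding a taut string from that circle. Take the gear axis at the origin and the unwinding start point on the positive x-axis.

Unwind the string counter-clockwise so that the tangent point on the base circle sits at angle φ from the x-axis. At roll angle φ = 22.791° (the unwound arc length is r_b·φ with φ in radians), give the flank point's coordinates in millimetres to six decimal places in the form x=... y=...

x=166.676963 y=3.198691

pitch radius r_p = m·N/2 = 4.862·66/2 = 160.446000
base radius r_b = r_p·cos α = 160.446000·cos 15.105° = 154.902574
roll angle φ = 22.791° = 0.39777799 rad
x = r_b·(cos φ + φ·sin φ) = 154.902574·(0.92192401 + 0.39777799·0.38737078) = 166.676963
y = r_b·(sin φ − φ·cos φ) = 154.902574·(0.38737078 − 0.39777799·0.92192401) = 3.198691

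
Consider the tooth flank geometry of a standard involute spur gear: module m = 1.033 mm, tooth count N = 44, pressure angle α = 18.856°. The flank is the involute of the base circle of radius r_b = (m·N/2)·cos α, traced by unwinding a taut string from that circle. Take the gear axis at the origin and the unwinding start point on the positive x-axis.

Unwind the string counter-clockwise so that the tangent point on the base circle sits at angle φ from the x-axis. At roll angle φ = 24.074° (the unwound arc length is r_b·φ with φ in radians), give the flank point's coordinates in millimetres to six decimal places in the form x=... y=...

x=23.321817 y=0.522440

pitch radius r_p = m·N/2 = 1.033·44/2 = 22.726000
base radius r_b = r_p·cos α = 22.726000·cos 18.856° = 21.506383
roll angle φ = 24.074° = 0.42017056 rad
x = r_b·(cos φ + φ·sin φ) = 21.506383·(0.91301938 + 0.42017056·0.40791619) = 23.321817
y = r_b·(sin φ − φ·cos φ) = 21.506383·(0.40791619 − 0.42017056·0.91301938) = 0.522440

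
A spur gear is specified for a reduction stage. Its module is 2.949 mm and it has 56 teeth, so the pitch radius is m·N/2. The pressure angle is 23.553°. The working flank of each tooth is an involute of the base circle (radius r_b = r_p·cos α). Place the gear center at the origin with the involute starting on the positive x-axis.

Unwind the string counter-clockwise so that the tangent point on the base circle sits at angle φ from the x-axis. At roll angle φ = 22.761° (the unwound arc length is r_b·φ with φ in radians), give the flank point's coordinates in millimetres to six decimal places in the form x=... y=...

x=81.432013 y=1.556938

pitch radius r_p = m·N/2 = 2.949·56/2 = 82.572000
base radius r_b = r_p·cos α = 82.572000·cos 23.553° = 75.692995
roll angle φ = 22.761° = 0.39725439 rad
x = r_b·(cos φ + φ·sin φ) = 75.692995·(0.92212671 + 0.39725439·0.38688800) = 81.432013
y = r_b·(sin φ − φ·cos φ) = 75.692995·(0.38688800 − 0.39725439·0.92212671) = 1.556938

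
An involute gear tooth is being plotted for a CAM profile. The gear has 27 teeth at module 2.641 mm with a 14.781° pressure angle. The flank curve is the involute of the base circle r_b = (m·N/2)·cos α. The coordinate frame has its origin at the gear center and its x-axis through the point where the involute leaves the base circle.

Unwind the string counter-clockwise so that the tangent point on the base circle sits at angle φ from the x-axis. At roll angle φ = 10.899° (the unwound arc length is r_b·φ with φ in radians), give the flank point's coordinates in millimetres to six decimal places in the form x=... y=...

pitch radius r_p = m·N/2 = 2.641·27/2 = 35.653500
base radius r_b = r_p·cos α = 35.653500·cos 14.781° = 34.473656
roll angle φ = 10.899° = 0.19022344 rad
x = r_b·(cos φ + φ·sin φ) = 34.473656·(0.98196201 + 0.19022344·0.18907830) = 35.091739
y = r_b·(sin φ − φ·cos φ) = 34.473656·(0.18907830 − 0.19022344·0.98196201) = 0.078811

x=35.091739 y=0.078811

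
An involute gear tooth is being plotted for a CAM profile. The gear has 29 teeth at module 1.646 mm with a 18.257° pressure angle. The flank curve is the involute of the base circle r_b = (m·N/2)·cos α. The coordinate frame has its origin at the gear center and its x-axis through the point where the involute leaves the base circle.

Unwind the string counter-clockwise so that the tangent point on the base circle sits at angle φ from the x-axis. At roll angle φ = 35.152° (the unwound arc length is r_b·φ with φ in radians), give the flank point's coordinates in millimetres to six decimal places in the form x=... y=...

x=26.538172 y=1.679931

pitch radius r_p = m·N/2 = 1.646·29/2 = 23.867000
base radius r_b = r_p·cos α = 23.867000·cos 18.257° = 22.665556
roll angle φ = 35.152° = 0.61351814 rad
x = r_b·(cos φ + φ·sin φ) = 22.665556·(0.81762752 + 0.61351814·0.57574754) = 26.538172
y = r_b·(sin φ − φ·cos φ) = 22.665556·(0.57574754 − 0.61351814·0.81762752) = 1.679931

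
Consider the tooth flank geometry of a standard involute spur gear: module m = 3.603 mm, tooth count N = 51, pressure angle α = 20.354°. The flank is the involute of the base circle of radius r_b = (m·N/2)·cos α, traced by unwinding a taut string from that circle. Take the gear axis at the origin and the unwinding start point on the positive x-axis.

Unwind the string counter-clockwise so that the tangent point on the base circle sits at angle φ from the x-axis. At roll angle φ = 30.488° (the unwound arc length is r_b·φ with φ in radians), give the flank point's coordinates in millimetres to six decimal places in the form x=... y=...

pitch radius r_p = m·N/2 = 3.603·51/2 = 91.876500
base radius r_b = r_p·cos α = 91.876500·cos 20.354° = 86.139873
roll angle φ = 30.488° = 0.53211598 rad
x = r_b·(cos φ + φ·sin φ) = 86.139873·(0.86173544 + 0.53211598·0.50735789) = 97.485242
y = r_b·(sin φ − φ·cos φ) = 86.139873·(0.50735789 − 0.53211598·0.86173544) = 4.204891

x=97.485242 y=4.204891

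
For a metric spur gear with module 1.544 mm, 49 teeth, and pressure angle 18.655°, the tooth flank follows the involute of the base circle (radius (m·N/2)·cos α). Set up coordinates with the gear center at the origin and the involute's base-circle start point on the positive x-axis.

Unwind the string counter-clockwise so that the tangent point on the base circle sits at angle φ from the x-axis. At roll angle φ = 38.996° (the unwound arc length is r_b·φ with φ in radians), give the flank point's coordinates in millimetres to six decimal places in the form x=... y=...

pitch radius r_p = m·N/2 = 1.544·49/2 = 37.828000
base radius r_b = r_p·cos α = 37.828000·cos 18.655° = 35.840585
roll angle φ = 38.996° = 0.68060860 rad
x = r_b·(cos φ + φ·sin φ) = 35.840585·(0.77718989 + 0.68060860·0.62926613) = 43.204887
y = r_b·(sin φ − φ·cos φ) = 35.840585·(0.62926613 − 0.68060860·0.77718989) = 3.594954

x=43.204887 y=3.594954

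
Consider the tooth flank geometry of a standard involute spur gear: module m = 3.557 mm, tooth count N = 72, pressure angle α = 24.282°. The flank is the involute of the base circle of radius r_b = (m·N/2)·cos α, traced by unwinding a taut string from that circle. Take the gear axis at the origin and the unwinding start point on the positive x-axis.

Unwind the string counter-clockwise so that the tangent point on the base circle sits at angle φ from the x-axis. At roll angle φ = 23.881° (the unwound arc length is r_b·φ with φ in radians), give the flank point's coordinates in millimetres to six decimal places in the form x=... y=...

x=126.426293 y=2.768620

pitch radius r_p = m·N/2 = 3.557·72/2 = 128.052000
base radius r_b = r_p·cos α = 128.052000·cos 24.282° = 116.723561
roll angle φ = 23.881° = 0.41680208 rad
x = r_b·(cos φ + φ·sin φ) = 116.723561·(0.91438826 + 0.41680208·0.40483839) = 126.426293
y = r_b·(sin φ − φ·cos φ) = 116.723561·(0.40483839 − 0.41680208·0.91438826) = 2.768620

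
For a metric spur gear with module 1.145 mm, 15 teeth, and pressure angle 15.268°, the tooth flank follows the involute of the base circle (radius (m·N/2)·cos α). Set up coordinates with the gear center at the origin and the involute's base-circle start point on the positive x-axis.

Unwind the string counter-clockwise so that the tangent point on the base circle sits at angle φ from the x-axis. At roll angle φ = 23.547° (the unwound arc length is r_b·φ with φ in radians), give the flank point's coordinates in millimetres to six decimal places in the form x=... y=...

pitch radius r_p = m·N/2 = 1.145·15/2 = 8.587500
base radius r_b = r_p·cos α = 8.587500·cos 15.268° = 8.284401
roll angle φ = 23.547° = 0.41097268 rad
x = r_b·(cos φ + φ·sin φ) = 8.284401·(0.91673267 + 0.41097268·0.39950120) = 8.954748
y = r_b·(sin φ − φ·cos φ) = 8.284401·(0.39950120 − 0.41097268·0.91673267) = 0.188463

x=8.954748 y=0.188463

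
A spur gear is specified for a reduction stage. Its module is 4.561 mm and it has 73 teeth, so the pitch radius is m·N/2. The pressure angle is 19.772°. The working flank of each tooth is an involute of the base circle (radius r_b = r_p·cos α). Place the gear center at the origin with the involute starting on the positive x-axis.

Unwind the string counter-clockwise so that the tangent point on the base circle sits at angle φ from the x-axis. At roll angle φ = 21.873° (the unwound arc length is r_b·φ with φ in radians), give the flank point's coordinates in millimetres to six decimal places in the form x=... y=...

pitch radius r_p = m·N/2 = 4.561·73/2 = 166.476500
base radius r_b = r_p·cos α = 166.476500·cos 19.772° = 156.662077
roll angle φ = 21.873° = 0.38175587 rad
x = r_b·(cos φ + φ·sin φ) = 156.662077·(0.92801192 + 0.38175587·0.37255051) = 167.665279
y = r_b·(sin φ − φ·cos φ) = 156.662077·(0.37255051 − 0.38175587·0.92801192) = 2.863237

x=167.665279 y=2.863237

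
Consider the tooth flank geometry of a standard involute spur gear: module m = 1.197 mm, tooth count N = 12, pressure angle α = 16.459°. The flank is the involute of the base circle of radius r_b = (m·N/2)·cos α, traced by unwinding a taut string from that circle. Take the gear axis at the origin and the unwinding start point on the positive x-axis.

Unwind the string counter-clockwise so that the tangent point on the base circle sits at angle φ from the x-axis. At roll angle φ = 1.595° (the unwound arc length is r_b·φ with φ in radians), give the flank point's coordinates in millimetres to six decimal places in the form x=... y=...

pitch radius r_p = m·N/2 = 1.197·12/2 = 7.182000
base radius r_b = r_p·cos α = 7.182000·cos 16.459° = 6.887701
roll angle φ = 1.595° = 0.02783800 rad
x = r_b·(cos φ + φ·sin φ) = 6.887701·(0.99961255 + 0.02783800·0.02783441) = 6.890370
y = r_b·(sin φ − φ·cos φ) = 6.887701·(0.02783441 − 0.02783800·0.99961255) = 0.000050

x=6.890370 y=0.000050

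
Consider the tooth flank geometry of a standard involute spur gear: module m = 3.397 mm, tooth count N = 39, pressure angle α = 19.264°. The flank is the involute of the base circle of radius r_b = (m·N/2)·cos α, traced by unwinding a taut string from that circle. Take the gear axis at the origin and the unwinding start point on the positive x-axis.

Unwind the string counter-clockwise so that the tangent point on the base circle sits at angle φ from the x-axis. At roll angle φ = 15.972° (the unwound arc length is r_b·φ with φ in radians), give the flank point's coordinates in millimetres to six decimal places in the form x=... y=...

x=64.915217 y=0.448039

pitch radius r_p = m·N/2 = 3.397·39/2 = 66.241500
base radius r_b = r_p·cos α = 66.241500·cos 19.264° = 62.532535
roll angle φ = 15.972° = 0.27876399 rad
x = r_b·(cos φ + φ·sin φ) = 62.532535·(0.96139628 + 0.27876399·0.27516756) = 64.915217
y = r_b·(sin φ − φ·cos φ) = 62.532535·(0.27516756 − 0.27876399·0.96139628) = 0.448039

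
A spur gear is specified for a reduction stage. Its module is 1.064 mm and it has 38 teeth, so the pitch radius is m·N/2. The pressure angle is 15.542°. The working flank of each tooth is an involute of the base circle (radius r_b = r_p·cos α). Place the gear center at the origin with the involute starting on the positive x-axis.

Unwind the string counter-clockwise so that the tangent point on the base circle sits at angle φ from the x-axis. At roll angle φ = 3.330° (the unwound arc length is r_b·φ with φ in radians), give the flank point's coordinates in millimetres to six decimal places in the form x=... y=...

pitch radius r_p = m·N/2 = 1.064·38/2 = 20.216000
base radius r_b = r_p·cos α = 20.216000·cos 15.542° = 19.476788
roll angle φ = 3.330° = 0.05811946 rad
x = r_b·(cos φ + φ·sin φ) = 19.476788·(0.99831154 + 0.05811946·0.05808675) = 19.509655
y = r_b·(sin φ − φ·cos φ) = 19.476788·(0.05808675 − 0.05811946·0.99831154) = 0.001274

x=19.509655 y=0.001274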